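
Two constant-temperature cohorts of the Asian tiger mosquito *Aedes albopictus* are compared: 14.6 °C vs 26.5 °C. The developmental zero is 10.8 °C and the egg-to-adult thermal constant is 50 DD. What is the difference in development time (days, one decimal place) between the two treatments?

At 14.6 °C: 50 / (14.6 − 10.8) = 50 / 3.8 = 13.158 d.
At 26.5 °C: 50 / (26.5 − 10.8) = 50 / 15.7 = 3.185 d.
Difference = |13.158 − 3.185| = 9.973 ≈ 10.0 days.

10.0 days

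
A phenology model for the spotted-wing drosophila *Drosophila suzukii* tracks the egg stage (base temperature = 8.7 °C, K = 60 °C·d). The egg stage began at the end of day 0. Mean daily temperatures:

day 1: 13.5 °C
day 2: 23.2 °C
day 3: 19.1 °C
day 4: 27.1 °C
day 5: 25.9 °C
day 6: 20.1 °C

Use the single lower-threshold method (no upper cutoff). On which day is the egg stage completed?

day 5

Daily DD above 8.7 °C: 4.8, 14.5, 10.4, 18.4, 17.2, 11.4.
Cumulative: 4.8, 19.3, 29.7, 48.1, 65.3, 76.7.
The total first reaches 60 DD on day 5.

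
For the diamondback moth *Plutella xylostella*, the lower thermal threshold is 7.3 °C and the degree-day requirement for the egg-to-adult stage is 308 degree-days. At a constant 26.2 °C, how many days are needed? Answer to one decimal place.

Daily accumulation = 26.2 − 7.3 = 18.9 DD/day.
Duration = 308 / 18.9 = 16.296 ≈ 16.3 days.

16.3 days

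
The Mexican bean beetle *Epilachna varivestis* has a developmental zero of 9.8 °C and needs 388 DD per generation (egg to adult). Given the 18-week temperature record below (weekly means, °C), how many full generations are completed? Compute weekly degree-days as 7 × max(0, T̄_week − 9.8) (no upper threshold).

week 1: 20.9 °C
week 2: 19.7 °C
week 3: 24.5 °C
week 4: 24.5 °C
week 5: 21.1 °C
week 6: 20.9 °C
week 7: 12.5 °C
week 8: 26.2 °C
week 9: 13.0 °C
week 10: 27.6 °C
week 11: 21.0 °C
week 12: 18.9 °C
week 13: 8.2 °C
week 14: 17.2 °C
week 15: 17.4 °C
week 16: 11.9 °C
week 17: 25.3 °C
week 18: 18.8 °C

Weekly DD (7 × max(0, T̄ − 9.8)): 77.7, 69.3, 102.9, 102.9, 79.1, 77.7, 18.9, 114.8, 22.4, 124.6, 78.4, 63.7, 0.0, 51.8, 53.2, 14.7, 108.5, 63.0.
Season total = 1223.6 DD.
Complete generations = ⌊1223.6 / 388⌋ = 3.

3 generations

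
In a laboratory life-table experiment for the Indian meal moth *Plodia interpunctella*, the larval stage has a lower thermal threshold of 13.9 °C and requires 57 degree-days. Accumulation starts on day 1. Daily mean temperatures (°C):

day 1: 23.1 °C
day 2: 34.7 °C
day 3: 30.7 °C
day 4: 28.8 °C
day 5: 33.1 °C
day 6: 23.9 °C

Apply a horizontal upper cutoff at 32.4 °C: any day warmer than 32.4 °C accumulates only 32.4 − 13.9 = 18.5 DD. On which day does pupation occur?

day 4

Daily DD above 13.9 °C (capped at 18.5): 9.2, 18.5, 16.8, 14.9, 18.5, 10.0.
Cumulative: 9.2, 27.7, 44.5, 59.4, 77.9, 87.9.
The total first reaches 57 DD on day 4.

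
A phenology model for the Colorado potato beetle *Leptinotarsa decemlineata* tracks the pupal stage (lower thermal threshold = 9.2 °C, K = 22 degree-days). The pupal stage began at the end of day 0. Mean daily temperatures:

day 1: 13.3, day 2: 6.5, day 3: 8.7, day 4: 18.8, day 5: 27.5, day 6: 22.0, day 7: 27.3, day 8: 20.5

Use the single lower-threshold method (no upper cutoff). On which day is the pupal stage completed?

Daily DD above 9.2 °C: 4.1, 0.0, 0.0, 9.6, 18.3, 12.8, 18.1, 11.3.
Cumulative: 4.1, 4.1, 4.1, 13.7, 32.0, 44.8, 62.9, 74.2.
The total first reaches 22 DD on day 5.

day 5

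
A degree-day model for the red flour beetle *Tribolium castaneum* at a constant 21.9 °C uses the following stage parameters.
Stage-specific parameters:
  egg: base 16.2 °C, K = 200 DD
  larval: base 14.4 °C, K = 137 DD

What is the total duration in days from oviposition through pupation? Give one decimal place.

egg: 200 / (21.9 − 16.2) = 200 / 5.7 = 35.088 d.
larval: 137 / (21.9 − 14.4) = 137 / 7.5 = 18.267 d.
Sum = 53.354 ≈ 53.4 days.

53.4 days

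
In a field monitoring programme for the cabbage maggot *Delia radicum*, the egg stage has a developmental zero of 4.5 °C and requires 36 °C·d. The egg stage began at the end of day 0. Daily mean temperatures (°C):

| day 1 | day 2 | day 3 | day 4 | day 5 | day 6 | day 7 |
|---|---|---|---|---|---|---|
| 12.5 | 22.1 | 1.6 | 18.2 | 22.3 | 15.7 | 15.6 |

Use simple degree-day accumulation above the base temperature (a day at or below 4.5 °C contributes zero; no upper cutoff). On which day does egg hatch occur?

day 4

Daily DD above 4.5 °C: 8.0, 17.6, 0.0, 13.7, 17.8, 11.2, 11.1.
Cumulative: 8.0, 25.6, 25.6, 39.3, 57.1, 68.3, 79.4.
The total first reaches 36 DD on day 4.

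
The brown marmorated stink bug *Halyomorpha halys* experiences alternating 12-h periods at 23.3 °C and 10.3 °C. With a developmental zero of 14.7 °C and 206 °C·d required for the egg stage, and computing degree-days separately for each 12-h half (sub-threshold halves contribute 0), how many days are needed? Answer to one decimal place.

Day half: max(0, 23.3 − 14.7) × 0.5 = 8.6 × 0.5 = 4.30 DD.
Night half: max(0, 10.3 − 14.7) × 0.5 = 0.0 × 0.5 = 0.00 DD.
Per 24 h: 4.30 DD/day.
Duration = 206 / 4.30 = 47.907 ≈ 47.9 days.

47.9 days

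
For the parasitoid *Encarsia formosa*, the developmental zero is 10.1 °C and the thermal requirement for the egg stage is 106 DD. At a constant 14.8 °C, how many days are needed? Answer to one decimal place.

Daily accumulation = 14.8 − 10.1 = 4.7 DD/day.
Duration = 106 / 4.7 = 22.553 ≈ 22.6 days.

22.6 days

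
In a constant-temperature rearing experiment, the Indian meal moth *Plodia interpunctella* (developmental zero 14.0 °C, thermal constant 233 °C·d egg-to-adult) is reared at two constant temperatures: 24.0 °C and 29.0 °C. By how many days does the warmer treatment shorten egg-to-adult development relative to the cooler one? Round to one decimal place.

7.8 days

At 24.0 °C: 233 / (24.0 − 14.0) = 233 / 10.0 = 23.300 d.
At 29.0 °C: 233 / (29.0 − 14.0) = 233 / 15.0 = 15.533 d.
Difference = |23.300 − 15.533| = 7.767 ≈ 7.8 days.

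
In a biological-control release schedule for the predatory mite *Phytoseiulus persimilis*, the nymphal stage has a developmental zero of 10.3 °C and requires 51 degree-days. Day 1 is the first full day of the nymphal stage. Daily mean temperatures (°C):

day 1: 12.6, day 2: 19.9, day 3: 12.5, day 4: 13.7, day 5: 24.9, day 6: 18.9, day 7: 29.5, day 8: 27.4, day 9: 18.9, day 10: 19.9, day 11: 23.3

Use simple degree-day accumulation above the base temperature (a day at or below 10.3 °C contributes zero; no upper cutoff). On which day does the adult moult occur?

day 7

Daily DD above 10.3 °C: 2.3, 9.6, 2.2, 3.4, 14.6, 8.6, 19.2, 17.1, 8.6, 9.6, 13.0.
Cumulative: 2.3, 11.9, 14.1, 17.5, 32.1, 40.7, 59.9, 77.0, 85.6, 95.2, 108.2.
The total first reaches 51 DD on day 7.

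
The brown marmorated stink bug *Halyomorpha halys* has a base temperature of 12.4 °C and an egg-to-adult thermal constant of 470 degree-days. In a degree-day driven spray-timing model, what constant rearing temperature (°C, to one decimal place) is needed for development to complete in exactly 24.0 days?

Required daily accumulation = 470 / 24.0 = 19.583 DD/day.
T = T_base + 19.583 = 12.4 + 19.583 = 31.983 ≈ 32.0 °C.

32.0 °C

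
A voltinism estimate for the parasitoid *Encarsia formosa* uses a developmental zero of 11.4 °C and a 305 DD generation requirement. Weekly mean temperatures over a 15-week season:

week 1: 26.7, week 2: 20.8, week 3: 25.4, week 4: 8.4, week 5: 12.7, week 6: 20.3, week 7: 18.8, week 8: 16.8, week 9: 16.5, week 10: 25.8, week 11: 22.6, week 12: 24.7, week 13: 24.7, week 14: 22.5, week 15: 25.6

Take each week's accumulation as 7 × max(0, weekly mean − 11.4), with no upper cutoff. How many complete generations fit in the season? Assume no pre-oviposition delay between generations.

Weekly DD (7 × max(0, T̄ − 11.4)): 107.1, 65.8, 98.0, 0.0, 9.1, 62.3, 51.8, 37.8, 35.7, 100.8, 78.4, 93.1, 93.1, 77.7, 99.4.
Season total = 1010.1 DD.
Complete generations = ⌊1010.1 / 305⌋ = 3.

3 generations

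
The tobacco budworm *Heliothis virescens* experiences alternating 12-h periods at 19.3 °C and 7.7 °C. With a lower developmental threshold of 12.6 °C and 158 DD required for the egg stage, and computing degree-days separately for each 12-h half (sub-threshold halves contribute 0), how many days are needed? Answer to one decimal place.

47.2 days

Day half: max(0, 19.3 − 12.6) × 0.5 = 6.7 × 0.5 = 3.35 DD.
Night half: max(0, 7.7 − 12.6) × 0.5 = 0.0 × 0.5 = 0.00 DD.
Per 24 h: 3.35 DD/day.
Duration = 158 / 3.35 = 47.164 ≈ 47.2 days.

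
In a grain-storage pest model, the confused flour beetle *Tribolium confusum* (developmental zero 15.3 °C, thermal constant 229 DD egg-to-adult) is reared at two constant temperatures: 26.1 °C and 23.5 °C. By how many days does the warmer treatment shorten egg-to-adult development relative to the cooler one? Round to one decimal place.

6.7 days

At 26.1 °C: 229 / (26.1 − 15.3) = 229 / 10.8 = 21.204 d.
At 23.5 °C: 229 / (23.5 − 15.3) = 229 / 8.2 = 27.927 d.
Difference = |21.204 − 27.927| = 6.723 ≈ 6.7 days.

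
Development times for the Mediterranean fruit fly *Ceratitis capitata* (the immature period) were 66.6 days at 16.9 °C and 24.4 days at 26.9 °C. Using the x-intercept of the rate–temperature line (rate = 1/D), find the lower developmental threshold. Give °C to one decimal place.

11.1 °C

Linear rate model ⇒ the product D·(T − T_b) is constant across temperatures.
66.6·(16.9 − T_b) = 24.4·(26.9 − T_b)
T_b = (66.6·16.9 − 24.4·26.9) / (66.6 − 24.4) = 469.18 / 42.2 = 11.118 °C ≈ 11.1 °C.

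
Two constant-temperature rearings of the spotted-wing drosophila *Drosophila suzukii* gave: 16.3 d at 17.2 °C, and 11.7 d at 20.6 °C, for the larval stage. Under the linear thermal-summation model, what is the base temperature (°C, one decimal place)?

Linear rate model ⇒ the product D·(T − T_b) is constant across temperatures.
16.3·(17.2 − T_b) = 11.7·(20.6 − T_b)
T_b = (16.3·17.2 − 11.7·20.6) / (16.3 − 11.7) = 39.34 / 4.6 = 8.552 °C ≈ 8.6 °C.

8.6 °C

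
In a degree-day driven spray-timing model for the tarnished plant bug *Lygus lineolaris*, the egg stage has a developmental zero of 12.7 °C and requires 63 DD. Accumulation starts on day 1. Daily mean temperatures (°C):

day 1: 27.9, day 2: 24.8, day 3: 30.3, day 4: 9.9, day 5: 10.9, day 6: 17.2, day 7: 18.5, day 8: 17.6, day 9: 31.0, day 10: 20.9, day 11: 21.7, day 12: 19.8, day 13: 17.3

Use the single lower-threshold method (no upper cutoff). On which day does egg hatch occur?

Daily DD above 12.7 °C: 15.2, 12.1, 17.6, 0.0, 0.0, 4.5, 5.8, 4.9, 18.3, 8.2, 9.0, 7.1, 4.6.
Cumulative: 15.2, 27.3, 44.9, 44.9, 44.9, 49.4, 55.2, 60.1, 78.4, 86.6, 95.6, 102.7, 107.3.
The total first reaches 63 DD on day 9.

day 9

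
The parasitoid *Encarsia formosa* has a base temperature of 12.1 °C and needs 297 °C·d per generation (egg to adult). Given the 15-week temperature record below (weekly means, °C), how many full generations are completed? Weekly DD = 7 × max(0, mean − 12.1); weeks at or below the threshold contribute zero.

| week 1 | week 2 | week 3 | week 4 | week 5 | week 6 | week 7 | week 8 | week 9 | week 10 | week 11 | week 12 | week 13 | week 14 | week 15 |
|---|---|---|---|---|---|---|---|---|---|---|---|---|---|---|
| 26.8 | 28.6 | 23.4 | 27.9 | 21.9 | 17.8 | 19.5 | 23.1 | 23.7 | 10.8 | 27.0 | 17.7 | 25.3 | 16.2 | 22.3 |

3 generations

Weekly DD (7 × max(0, T̄ − 12.1)): 102.9, 115.5, 79.1, 110.6, 68.6, 39.9, 51.8, 77.0, 81.2, 0.0, 104.3, 39.2, 92.4, 28.7, 71.4.
Season total = 1062.6 DD.
Complete generations = ⌊1062.6 / 297⌋ = 3.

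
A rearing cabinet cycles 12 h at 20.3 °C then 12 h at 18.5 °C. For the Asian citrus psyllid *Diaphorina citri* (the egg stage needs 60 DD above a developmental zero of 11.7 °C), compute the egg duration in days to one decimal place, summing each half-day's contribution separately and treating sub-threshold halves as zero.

Day half: max(0, 20.3 − 11.7) × 0.5 = 8.6 × 0.5 = 4.30 DD.
Night half: max(0, 18.5 − 11.7) × 0.5 = 6.8 × 0.5 = 3.40 DD.
Per 24 h: 7.70 DD/day.
Duration = 60 / 7.70 = 7.792 ≈ 7.8 days.

7.8 days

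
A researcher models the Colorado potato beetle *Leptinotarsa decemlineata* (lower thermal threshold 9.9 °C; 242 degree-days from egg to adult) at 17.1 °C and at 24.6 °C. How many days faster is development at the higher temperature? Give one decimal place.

17.1 days

At 17.1 °C: 242 / (17.1 − 9.9) = 242 / 7.2 = 33.611 d.
At 24.6 °C: 242 / (24.6 − 9.9) = 242 / 14.7 = 16.463 d.
Difference = |33.611 − 16.463| = 17.149 ≈ 17.1 days.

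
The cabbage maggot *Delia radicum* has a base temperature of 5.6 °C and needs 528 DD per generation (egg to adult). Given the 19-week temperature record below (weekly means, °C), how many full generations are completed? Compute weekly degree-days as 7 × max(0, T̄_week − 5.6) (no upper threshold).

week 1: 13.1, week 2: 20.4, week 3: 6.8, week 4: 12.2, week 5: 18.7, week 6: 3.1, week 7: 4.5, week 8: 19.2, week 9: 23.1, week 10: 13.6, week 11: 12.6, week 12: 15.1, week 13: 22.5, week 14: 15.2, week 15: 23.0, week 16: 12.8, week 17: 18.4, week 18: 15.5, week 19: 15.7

Weekly DD (7 × max(0, T̄ − 5.6)): 52.5, 103.6, 8.4, 46.2, 91.7, 0.0, 0.0, 95.2, 122.5, 56.0, 49.0, 66.5, 118.3, 67.2, 121.8, 50.4, 89.6, 69.3, 70.7.
Season total = 1278.9 DD.
Complete generations = ⌊1278.9 / 528⌋ = 2.

2 generations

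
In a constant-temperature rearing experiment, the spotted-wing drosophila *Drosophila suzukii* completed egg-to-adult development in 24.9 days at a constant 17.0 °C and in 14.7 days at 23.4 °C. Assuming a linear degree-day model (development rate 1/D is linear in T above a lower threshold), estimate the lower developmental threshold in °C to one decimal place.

Linear rate model ⇒ the product D·(T − T_b) is constant across temperatures.
24.9·(17.0 − T_b) = 14.7·(23.4 − T_b)
T_b = (24.9·17.0 − 14.7·23.4) / (24.9 − 14.7) = 79.32 / 10.2 = 7.776 °C ≈ 7.8 °C.

7.8 °C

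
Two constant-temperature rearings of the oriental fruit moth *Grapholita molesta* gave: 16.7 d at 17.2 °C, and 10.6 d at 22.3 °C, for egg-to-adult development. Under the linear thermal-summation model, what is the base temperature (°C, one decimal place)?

8.3 °C

Linear rate model ⇒ the product D·(T − T_b) is constant across temperatures.
16.7·(17.2 − T_b) = 10.6·(22.3 − T_b)
T_b = (16.7·17.2 − 10.6·22.3) / (16.7 − 10.6) = 50.86 / 6.1 = 8.338 °C ≈ 8.3 °C.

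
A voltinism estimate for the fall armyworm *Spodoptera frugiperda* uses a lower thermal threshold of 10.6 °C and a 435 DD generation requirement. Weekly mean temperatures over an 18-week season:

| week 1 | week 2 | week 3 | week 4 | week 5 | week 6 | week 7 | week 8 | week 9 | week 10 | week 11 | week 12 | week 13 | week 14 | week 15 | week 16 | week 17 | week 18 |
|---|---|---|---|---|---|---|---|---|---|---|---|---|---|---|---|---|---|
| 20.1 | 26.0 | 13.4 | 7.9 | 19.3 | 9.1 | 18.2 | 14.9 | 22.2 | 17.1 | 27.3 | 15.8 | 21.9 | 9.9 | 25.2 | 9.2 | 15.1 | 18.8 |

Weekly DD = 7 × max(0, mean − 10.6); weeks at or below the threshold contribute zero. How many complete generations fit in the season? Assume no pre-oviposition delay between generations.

Weekly DD (7 × max(0, T̄ − 10.6)): 66.5, 107.8, 19.6, 0.0, 60.9, 0.0, 53.2, 30.1, 81.2, 45.5, 116.9, 36.4, 79.1, 0.0, 102.2, 0.0, 31.5, 57.4.
Season total = 888.3 DD.
Complete generations = ⌊888.3 / 435⌋ = 2.

2 generations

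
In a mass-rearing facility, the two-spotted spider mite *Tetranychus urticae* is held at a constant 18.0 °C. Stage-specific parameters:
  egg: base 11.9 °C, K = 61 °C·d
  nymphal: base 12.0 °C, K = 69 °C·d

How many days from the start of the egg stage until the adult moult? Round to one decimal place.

egg: 61 / (18.0 − 11.9) = 61 / 6.1 = 10.000 d.
nymphal: 69 / (18.0 − 12.0) = 69 / 6.0 = 11.500 d.
Sum = 21.500 ≈ 21.5 days.

21.5 days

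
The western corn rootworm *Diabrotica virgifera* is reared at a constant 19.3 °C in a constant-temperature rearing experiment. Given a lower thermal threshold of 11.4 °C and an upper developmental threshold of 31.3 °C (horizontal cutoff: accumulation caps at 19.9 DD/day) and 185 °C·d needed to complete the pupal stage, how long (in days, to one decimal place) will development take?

23.4 days

Daily accumulation = 19.3 − 11.4 = 7.9 DD/day.
Duration = 185 / 7.9 = 23.418 ≈ 23.4 days.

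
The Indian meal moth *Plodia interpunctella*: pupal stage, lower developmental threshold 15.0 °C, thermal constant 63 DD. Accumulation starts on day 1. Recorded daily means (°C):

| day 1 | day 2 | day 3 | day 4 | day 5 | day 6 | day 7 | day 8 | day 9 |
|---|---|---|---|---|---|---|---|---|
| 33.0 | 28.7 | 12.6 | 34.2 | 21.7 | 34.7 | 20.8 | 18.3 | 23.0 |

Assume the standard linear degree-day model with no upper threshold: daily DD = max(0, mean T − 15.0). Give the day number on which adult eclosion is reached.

Daily DD above 15.0 °C: 18.0, 13.7, 0.0, 19.2, 6.7, 19.7, 5.8, 3.3, 8.0.
Cumulative: 18.0, 31.7, 31.7, 50.9, 57.6, 77.3, 83.1, 86.4, 94.4.
The total first reaches 63 DD on day 6.

day 6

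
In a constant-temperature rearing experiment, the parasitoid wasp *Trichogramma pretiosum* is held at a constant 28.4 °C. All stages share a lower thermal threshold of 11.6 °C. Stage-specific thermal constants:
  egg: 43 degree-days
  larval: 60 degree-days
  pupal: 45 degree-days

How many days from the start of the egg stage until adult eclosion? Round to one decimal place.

8.8 days

Daily accumulation at 28.4 °C = 28.4 − 11.6 = 16.8 DD/day.
Total K = 43 + 60 + 45 = 148 DD.
Total duration = 148 / 16.8 = 8.810 ≈ 8.8 days.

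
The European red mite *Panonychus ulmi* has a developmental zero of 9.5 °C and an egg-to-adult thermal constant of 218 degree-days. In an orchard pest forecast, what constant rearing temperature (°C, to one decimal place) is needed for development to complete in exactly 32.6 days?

Required daily accumulation = 218 / 32.6 = 6.687 DD/day.
T = T_base + 6.687 = 9.5 + 6.687 = 16.187 ≈ 16.2 °C.

16.2 °C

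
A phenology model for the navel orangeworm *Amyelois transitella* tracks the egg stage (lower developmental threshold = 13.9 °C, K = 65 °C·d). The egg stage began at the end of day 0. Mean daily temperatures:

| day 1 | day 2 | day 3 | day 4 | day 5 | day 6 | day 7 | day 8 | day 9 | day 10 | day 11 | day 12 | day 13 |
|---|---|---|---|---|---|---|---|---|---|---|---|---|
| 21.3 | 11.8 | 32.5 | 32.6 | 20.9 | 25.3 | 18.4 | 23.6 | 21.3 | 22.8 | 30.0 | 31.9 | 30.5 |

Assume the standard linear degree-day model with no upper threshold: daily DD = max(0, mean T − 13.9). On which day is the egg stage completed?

day 7

Daily DD above 13.9 °C: 7.4, 0.0, 18.6, 18.7, 7.0, 11.4, 4.5, 9.7, 7.4, 8.9, 16.1, 18.0, 16.6.
Cumulative: 7.4, 7.4, 26.0, 44.7, 51.7, 63.1, 67.6, 77.3, 84.7, 93.6, 109.7, 127.7, 144.3.
The total first reaches 65 DD on day 7.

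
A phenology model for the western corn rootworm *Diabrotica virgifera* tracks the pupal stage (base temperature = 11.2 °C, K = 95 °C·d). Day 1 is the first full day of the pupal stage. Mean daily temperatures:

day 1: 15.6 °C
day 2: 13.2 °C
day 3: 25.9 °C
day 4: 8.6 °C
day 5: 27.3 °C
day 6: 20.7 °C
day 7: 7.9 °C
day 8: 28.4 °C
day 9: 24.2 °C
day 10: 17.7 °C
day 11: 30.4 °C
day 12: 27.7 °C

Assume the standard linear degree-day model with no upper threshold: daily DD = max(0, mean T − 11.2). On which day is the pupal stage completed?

Daily DD above 11.2 °C: 4.4, 2.0, 14.7, 0.0, 16.1, 9.5, 0.0, 17.2, 13.0, 6.5, 19.2, 16.5.
Cumulative: 4.4, 6.4, 21.1, 21.1, 37.2, 46.7, 46.7, 63.9, 76.9, 83.4, 102.6, 119.1.
The total first reaches 95 DD on day 11.

day 11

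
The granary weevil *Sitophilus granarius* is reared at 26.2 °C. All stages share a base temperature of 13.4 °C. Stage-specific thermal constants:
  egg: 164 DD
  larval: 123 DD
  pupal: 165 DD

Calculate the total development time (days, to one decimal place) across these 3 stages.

35.3 days

Daily accumulation at 26.2 °C = 26.2 − 13.4 = 12.8 DD/day.
Total K = 164 + 123 + 165 = 452 DD.
Total duration = 452 / 12.8 = 35.312 ≈ 35.3 days.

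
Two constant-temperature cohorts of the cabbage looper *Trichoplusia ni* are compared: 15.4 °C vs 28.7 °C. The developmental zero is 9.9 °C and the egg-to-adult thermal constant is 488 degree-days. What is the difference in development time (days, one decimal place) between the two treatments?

At 15.4 °C: 488 / (15.4 − 9.9) = 488 / 5.5 = 88.727 d.
At 28.7 °C: 488 / (28.7 − 9.9) = 488 / 18.8 = 25.957 d.
Difference = |88.727 − 25.957| = 62.770 ≈ 62.8 days.

62.8 days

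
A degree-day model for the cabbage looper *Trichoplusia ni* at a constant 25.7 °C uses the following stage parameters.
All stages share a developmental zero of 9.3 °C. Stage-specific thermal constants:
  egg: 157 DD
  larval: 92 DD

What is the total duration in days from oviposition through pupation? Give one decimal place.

Daily accumulation at 25.7 °C = 25.7 − 9.3 = 16.4 DD/day.
Total K = 157 + 92 = 249 DD.
Total duration = 249 / 16.4 = 15.183 ≈ 15.2 days.

15.2 days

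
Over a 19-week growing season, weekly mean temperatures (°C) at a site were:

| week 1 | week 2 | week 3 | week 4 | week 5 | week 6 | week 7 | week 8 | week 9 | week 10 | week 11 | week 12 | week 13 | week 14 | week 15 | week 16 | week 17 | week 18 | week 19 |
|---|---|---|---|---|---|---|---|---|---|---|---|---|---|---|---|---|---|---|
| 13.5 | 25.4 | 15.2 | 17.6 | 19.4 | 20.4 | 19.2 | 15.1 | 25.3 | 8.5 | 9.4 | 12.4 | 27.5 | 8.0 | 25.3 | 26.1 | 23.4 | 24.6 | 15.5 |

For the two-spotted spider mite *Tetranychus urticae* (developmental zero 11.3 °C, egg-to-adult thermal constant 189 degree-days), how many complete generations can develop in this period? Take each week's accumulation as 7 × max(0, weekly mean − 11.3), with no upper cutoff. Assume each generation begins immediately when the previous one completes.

5 generations

Weekly DD (7 × max(0, T̄ − 11.3)): 15.4, 98.7, 27.3, 44.1, 56.7, 63.7, 55.3, 26.6, 98.0, 0.0, 0.0, 7.7, 113.4, 0.0, 98.0, 103.6, 84.7, 93.1, 29.4.
Season total = 1015.7 DD.
Complete generations = ⌊1015.7 / 189⌋ = 5.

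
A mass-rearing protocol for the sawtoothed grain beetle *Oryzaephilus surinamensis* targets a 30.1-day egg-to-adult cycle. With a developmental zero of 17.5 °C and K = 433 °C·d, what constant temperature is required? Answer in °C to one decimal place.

31.9 °C

Required daily accumulation = 433 / 30.1 = 14.385 DD/day.
T = T_base + 14.385 = 17.5 + 14.385 = 31.885 ≈ 31.9 °C.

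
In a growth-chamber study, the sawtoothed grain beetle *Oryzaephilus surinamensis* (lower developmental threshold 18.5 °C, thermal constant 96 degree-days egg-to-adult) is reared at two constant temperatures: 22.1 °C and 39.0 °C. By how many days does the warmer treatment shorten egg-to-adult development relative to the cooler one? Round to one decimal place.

At 22.1 °C: 96 / (22.1 − 18.5) = 96 / 3.6 = 26.667 d.
At 39.0 °C: 96 / (39.0 − 18.5) = 96 / 20.5 = 4.683 d.
Difference = |26.667 − 4.683| = 21.984 ≈ 22.0 days.

22.0 days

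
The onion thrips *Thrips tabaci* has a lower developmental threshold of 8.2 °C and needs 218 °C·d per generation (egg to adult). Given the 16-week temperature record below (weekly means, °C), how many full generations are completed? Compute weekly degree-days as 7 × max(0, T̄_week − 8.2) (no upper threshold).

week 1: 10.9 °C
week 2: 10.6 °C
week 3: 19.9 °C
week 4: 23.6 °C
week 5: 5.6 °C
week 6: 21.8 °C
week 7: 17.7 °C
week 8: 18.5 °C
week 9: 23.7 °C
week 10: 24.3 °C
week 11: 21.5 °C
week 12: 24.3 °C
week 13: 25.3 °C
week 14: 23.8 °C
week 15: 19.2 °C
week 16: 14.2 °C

Weekly DD (7 × max(0, T̄ − 8.2)): 18.9, 16.8, 81.9, 107.8, 0.0, 95.2, 66.5, 72.1, 108.5, 112.7, 93.1, 112.7, 119.7, 109.2, 77.0, 42.0.
Season total = 1234.1 DD.
Complete generations = ⌊1234.1 / 218⌋ = 5.

5 generations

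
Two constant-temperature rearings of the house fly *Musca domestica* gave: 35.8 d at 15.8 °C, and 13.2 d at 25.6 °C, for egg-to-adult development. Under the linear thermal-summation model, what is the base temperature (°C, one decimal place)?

10.1 °C

Linear rate model ⇒ the product D·(T − T_b) is constant across temperatures.
35.8·(15.8 − T_b) = 13.2·(25.6 − T_b)
T_b = (35.8·15.8 − 13.2·25.6) / (35.8 − 13.2) = 227.72 / 22.6 = 10.076 °C ≈ 10.1 °C.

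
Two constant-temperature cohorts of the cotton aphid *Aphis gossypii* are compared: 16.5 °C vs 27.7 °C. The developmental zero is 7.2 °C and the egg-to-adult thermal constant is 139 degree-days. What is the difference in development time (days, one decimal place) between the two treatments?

8.2 days

At 16.5 °C: 139 / (16.5 − 7.2) = 139 / 9.3 = 14.946 d.
At 27.7 °C: 139 / (27.7 − 7.2) = 139 / 20.5 = 6.780 d.
Difference = |14.946 − 6.780| = 8.166 ≈ 8.2 days.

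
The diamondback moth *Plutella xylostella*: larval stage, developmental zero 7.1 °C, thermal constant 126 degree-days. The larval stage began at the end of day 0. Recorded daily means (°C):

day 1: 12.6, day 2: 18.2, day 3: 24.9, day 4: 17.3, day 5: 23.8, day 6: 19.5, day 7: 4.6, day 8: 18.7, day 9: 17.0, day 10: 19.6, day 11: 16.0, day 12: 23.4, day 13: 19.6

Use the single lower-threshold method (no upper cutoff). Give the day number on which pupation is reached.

day 12

Daily DD above 7.1 °C: 5.5, 11.1, 17.8, 10.2, 16.7, 12.4, 0.0, 11.6, 9.9, 12.5, 8.9, 16.3, 12.5.
Cumulative: 5.5, 16.6, 34.4, 44.6, 61.3, 73.7, 73.7, 85.3, 95.2, 107.7, 116.6, 132.9, 145.4.
The total first reaches 126 DD on day 12.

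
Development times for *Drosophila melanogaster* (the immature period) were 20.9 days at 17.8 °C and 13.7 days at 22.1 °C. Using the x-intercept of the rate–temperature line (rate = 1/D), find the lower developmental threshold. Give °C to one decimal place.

9.6 °C

Linear rate model ⇒ the product D·(T − T_b) is constant across temperatures.
20.9·(17.8 − T_b) = 13.7·(22.1 − T_b)
T_b = (20.9·17.8 − 13.7·22.1) / (20.9 − 13.7) = 69.25 / 7.2 = 9.618 °C ≈ 9.6 °C.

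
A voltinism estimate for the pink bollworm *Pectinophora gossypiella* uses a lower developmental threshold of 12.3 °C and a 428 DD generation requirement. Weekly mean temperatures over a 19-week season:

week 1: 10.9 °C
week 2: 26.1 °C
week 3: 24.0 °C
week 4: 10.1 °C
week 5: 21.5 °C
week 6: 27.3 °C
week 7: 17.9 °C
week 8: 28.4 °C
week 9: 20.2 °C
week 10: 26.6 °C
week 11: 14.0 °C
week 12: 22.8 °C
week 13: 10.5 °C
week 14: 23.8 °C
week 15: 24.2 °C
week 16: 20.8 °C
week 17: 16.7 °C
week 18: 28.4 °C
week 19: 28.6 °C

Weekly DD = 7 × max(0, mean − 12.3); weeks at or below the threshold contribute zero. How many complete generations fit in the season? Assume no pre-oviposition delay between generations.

Weekly DD (7 × max(0, T̄ − 12.3)): 0.0, 96.6, 81.9, 0.0, 64.4, 105.0, 39.2, 112.7, 55.3, 100.1, 11.9, 73.5, 0.0, 80.5, 83.3, 59.5, 30.8, 112.7, 114.1.
Season total = 1221.5 DD.
Complete generations = ⌊1221.5 / 428⌋ = 2.

2 generations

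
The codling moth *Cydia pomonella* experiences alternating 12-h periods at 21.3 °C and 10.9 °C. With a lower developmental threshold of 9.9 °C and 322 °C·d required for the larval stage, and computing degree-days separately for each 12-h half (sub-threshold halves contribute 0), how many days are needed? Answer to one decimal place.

Day half: max(0, 21.3 − 9.9) × 0.5 = 11.4 × 0.5 = 5.70 DD.
Night half: max(0, 10.9 − 9.9) × 0.5 = 1.0 × 0.5 = 0.50 DD.
Per 24 h: 6.20 DD/day.
Duration = 322 / 6.20 = 51.935 ≈ 51.9 days.

51.9 days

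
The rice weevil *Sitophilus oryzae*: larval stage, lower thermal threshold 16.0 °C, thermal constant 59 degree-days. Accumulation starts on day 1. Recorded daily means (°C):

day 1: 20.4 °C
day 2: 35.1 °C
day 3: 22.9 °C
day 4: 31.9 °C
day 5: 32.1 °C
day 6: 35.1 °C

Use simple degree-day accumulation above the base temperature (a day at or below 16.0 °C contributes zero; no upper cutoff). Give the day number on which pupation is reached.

day 5

Daily DD above 16.0 °C: 4.4, 19.1, 6.9, 15.9, 16.1, 19.1.
Cumulative: 4.4, 23.5, 30.4, 46.3, 62.4, 81.5.
The total first reaches 59 DD on day 5.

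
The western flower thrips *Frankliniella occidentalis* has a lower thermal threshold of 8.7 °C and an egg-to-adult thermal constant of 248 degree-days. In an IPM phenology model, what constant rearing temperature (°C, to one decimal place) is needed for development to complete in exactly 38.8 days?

Required daily accumulation = 248 / 38.8 = 6.392 DD/day.
T = T_base + 6.392 = 8.7 + 6.392 = 15.092 ≈ 15.1 °C.

15.1 °C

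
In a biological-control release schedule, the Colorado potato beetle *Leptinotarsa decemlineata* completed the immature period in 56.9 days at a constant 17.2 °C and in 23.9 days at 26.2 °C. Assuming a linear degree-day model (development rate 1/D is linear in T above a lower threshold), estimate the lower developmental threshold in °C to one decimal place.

Equal thermal constants: D₁(T₁ − T_b) = D₂(T₂ − T_b).
56.9·(17.2 − T_b) = 23.9·(26.2 − T_b)
T_b = (56.9·17.2 − 23.9·26.2) / (56.9 − 23.9) = 352.50 / 33.0 = 10.682 °C ≈ 10.7 °C.

10.7 °C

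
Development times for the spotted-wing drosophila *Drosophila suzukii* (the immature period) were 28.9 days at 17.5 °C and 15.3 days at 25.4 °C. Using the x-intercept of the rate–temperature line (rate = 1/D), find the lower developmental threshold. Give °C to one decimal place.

8.6 °C

Equal thermal constants: D₁(T₁ − T_b) = D₂(T₂ − T_b).
28.9·(17.5 − T_b) = 15.3·(25.4 − T_b)
T_b = (28.9·17.5 − 15.3·25.4) / (28.9 − 15.3) = 117.13 / 13.6 = 8.613 °C ≈ 8.6 °C.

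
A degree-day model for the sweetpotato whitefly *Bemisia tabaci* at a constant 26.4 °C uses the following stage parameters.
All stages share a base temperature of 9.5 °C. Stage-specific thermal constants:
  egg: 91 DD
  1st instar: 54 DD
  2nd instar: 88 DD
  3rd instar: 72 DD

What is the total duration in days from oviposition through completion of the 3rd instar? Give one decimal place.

18.0 days

Daily accumulation at 26.4 °C = 26.4 − 9.5 = 16.9 DD/day.
Total K = 91 + 54 + 88 + 72 = 305 DD.
Total duration = 305 / 16.9 = 18.047 ≈ 18.0 days.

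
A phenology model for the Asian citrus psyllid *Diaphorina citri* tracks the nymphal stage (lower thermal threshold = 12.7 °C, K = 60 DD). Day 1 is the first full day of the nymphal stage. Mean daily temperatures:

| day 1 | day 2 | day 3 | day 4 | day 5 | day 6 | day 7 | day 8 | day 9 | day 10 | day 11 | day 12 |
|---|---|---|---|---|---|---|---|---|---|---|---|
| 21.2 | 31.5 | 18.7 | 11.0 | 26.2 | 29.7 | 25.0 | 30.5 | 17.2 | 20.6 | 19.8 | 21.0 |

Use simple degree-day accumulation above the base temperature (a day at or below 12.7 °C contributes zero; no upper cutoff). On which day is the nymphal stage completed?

day 6

Daily DD above 12.7 °C: 8.5, 18.8, 6.0, 0.0, 13.5, 17.0, 12.3, 17.8, 4.5, 7.9, 7.1, 8.3.
Cumulative: 8.5, 27.3, 33.3, 33.3, 46.8, 63.8, 76.1, 93.9, 98.4, 106.3, 113.4, 121.7.
The total first reaches 60 DD on day 6.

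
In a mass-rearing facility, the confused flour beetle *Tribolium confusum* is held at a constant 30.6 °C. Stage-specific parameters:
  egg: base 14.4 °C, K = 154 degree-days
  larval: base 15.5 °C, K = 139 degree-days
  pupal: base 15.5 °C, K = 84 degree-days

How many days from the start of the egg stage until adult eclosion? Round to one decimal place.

egg: 154 / (30.6 − 14.4) = 154 / 16.2 = 9.506 d.
larval: 139 / (30.6 − 15.5) = 139 / 15.1 = 9.205 d.
pupal: 84 / (30.6 − 15.5) = 84 / 15.1 = 5.563 d.
Sum = 24.274 ≈ 24.3 days.

24.3 days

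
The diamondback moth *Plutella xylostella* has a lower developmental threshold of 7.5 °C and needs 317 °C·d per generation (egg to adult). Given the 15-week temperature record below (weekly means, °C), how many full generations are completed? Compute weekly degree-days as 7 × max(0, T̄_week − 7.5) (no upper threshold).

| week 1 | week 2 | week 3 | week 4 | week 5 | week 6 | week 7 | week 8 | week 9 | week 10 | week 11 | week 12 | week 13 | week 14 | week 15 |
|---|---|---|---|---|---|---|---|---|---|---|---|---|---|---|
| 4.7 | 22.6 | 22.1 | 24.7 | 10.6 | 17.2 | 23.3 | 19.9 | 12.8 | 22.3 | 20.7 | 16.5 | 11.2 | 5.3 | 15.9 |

3 generations

Weekly DD (7 × max(0, T̄ − 7.5)): 0.0, 105.7, 102.2, 120.4, 21.7, 67.9, 110.6, 86.8, 37.1, 103.6, 92.4, 63.0, 25.9, 0.0, 58.8.
Season total = 996.1 DD.
Complete generations = ⌊996.1 / 317⌋ = 3.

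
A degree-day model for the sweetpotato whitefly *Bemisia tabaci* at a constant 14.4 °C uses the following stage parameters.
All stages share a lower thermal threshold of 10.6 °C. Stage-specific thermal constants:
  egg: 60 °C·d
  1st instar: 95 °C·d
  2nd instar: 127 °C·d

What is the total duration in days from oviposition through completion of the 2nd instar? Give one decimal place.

74.2 days

Daily accumulation at 14.4 °C = 14.4 − 10.6 = 3.8 DD/day.
Total K = 60 + 95 + 127 = 282 DD.
Total duration = 282 / 3.8 = 74.211 ≈ 74.2 days.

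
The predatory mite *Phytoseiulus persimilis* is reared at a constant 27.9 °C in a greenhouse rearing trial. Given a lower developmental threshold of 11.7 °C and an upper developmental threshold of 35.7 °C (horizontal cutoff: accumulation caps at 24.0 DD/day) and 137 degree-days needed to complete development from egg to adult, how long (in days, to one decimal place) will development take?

Daily accumulation = 27.9 − 11.7 = 16.2 DD/day.
Duration = 137 / 16.2 = 8.457 ≈ 8.5 days.

8.5 days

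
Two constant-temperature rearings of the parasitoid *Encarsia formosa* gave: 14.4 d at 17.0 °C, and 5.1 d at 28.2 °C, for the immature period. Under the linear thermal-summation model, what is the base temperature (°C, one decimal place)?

10.9 °C

Linear rate model ⇒ the product D·(T − T_b) is constant across temperatures.
14.4·(17.0 − T_b) = 5.1·(28.2 − T_b)
T_b = (14.4·17.0 − 5.1·28.2) / (14.4 − 5.1) = 100.98 / 9.3 = 10.858 °C ≈ 10.9 °C.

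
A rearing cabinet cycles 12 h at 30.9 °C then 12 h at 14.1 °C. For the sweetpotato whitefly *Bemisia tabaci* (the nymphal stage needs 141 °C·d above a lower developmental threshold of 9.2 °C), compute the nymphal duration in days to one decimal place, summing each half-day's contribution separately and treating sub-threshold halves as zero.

10.6 days

Day half: max(0, 30.9 − 9.2) × 0.5 = 21.7 × 0.5 = 10.85 DD.
Night half: max(0, 14.1 − 9.2) × 0.5 = 4.9 × 0.5 = 2.45 DD.
Per 24 h: 13.30 DD/day.
Duration = 141 / 13.30 = 10.602 ≈ 10.6 days.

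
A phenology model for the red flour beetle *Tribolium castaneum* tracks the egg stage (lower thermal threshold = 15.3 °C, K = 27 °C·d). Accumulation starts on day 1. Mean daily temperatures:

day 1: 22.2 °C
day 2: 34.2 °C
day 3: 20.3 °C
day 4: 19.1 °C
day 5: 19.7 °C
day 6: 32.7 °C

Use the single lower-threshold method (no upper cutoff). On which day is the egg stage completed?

Daily DD above 15.3 °C: 6.9, 18.9, 5.0, 3.8, 4.4, 17.4.
Cumulative: 6.9, 25.8, 30.8, 34.6, 39.0, 56.4.
The total first reaches 27 DD on day 3.

day 3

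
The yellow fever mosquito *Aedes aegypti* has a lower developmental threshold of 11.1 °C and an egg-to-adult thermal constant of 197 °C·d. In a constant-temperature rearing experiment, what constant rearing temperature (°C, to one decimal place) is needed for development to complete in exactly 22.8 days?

19.7 °C

Required daily accumulation = 197 / 22.8 = 8.640 DD/day.
T = T_base + 8.640 = 11.1 + 8.640 = 19.740 ≈ 19.7 °C.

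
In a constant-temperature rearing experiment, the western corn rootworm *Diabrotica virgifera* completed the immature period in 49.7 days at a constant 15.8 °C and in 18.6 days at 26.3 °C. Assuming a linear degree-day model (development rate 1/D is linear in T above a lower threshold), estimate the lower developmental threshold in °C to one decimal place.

9.5 °C

Under the model K = D·(T − T_b), so D₁·(T₁ − T_b) = D₂·(T₂ − T_b).
49.7·(15.8 − T_b) = 18.6·(26.3 − T_b)
T_b = (49.7·15.8 − 18.6·26.3) / (49.7 − 18.6) = 296.08 / 31.1 = 9.520 °C ≈ 9.5 °C.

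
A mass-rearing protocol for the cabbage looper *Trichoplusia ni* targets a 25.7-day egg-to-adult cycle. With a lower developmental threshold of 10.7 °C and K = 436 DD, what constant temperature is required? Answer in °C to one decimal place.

27.7 °C

Required daily accumulation = 436 / 25.7 = 16.965 DD/day.
T = T_base + 16.965 = 10.7 + 16.965 = 27.665 ≈ 27.7 °C.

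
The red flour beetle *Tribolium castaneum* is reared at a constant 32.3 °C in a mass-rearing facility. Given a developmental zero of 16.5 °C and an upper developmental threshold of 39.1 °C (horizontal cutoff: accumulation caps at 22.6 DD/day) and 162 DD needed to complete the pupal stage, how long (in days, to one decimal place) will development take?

Daily accumulation = 32.3 − 16.5 = 15.8 DD/day.
Duration = 162 / 15.8 = 10.253 ≈ 10.3 days.

10.3 days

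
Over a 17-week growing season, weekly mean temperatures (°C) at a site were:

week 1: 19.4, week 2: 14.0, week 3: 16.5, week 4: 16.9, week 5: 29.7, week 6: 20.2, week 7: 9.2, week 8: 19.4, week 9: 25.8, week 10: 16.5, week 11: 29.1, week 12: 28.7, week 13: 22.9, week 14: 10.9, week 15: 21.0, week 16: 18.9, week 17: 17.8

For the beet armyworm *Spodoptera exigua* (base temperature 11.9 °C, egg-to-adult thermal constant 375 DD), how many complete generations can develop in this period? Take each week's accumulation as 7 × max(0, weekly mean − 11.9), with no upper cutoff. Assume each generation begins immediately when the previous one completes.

Weekly DD (7 × max(0, T̄ − 11.9)): 52.5, 14.7, 32.2, 35.0, 124.6, 58.1, 0.0, 52.5, 97.3, 32.2, 120.4, 117.6, 77.0, 0.0, 63.7, 49.0, 41.3.
Season total = 968.1 DD.
Complete generations = ⌊968.1 / 375⌋ = 2.

2 generations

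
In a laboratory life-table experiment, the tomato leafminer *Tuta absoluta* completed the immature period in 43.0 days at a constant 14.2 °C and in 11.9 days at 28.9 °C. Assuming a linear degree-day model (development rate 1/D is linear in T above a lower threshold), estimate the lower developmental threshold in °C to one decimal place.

Under the model K = D·(T − T_b), so D₁·(T₁ − T_b) = D₂·(T₂ − T_b).
43.0·(14.2 − T_b) = 11.9·(28.9 − T_b)
T_b = (43.0·14.2 − 11.9·28.9) / (43.0 − 11.9) = 266.69 / 31.1 = 8.575 °C ≈ 8.6 °C.

8.6 °C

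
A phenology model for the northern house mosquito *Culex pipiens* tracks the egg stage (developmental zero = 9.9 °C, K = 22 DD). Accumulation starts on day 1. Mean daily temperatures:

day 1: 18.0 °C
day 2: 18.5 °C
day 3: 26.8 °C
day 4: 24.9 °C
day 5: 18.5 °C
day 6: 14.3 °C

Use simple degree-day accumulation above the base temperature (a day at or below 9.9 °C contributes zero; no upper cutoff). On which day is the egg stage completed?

day 3

Daily DD above 9.9 °C: 8.1, 8.6, 16.9, 15.0, 8.6, 4.4.
Cumulative: 8.1, 16.7, 33.6, 48.6, 57.2, 61.6.
The total first reaches 22 DD on day 3.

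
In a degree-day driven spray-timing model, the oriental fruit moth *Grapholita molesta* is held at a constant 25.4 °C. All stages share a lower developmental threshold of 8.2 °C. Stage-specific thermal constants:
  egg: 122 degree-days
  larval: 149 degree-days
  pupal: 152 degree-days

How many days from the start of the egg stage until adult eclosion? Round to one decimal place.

24.6 days

Daily accumulation at 25.4 °C = 25.4 − 8.2 = 17.2 DD/day.
Total K = 122 + 149 + 152 = 423 DD.
Total duration = 423 / 17.2 = 24.593 ≈ 24.6 days.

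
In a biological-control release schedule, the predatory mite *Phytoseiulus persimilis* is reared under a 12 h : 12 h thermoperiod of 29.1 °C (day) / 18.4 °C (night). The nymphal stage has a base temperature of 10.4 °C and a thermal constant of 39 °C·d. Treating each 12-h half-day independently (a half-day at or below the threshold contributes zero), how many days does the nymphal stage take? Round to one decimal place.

Day half: max(0, 29.1 − 10.4) × 0.5 = 18.7 × 0.5 = 9.35 DD.
Night half: max(0, 18.4 − 10.4) × 0.5 = 8.0 × 0.5 = 4.00 DD.
Per 24 h: 13.35 DD/day.
Duration = 39 / 13.35 = 2.921 ≈ 2.9 days.

2.9 days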